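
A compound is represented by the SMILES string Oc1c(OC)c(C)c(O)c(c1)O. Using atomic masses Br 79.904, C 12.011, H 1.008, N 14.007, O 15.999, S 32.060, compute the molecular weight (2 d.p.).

First, the molecular formula is C8H10O4 (counting implicit H from valence).
  C: 8 × 12.011 = 96.088
  H: 10 × 1.008 = 10.080
  O: 4 × 15.999 = 63.996
Sum: 8×12.011 + 10×1.008 + 4×15.999 = 170.164 → 170.16 g/mol.

170.16 g/mol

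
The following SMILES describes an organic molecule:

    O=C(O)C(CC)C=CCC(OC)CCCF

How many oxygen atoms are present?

3

Scan the SMILES for O atoms (remember two-letter symbols like Cl and Br are single atoms).
Oxygen count: 3.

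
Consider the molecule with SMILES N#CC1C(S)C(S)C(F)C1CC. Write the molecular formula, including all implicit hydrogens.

Walk through each heavy atom and fill implicit hydrogens from standard valence (C 4, N 3, O 2, S 2, halogen 1):
  atom 1: N, bond orders sum to 3 (valence 3) → 0 H
  atom 2: C, bond orders sum to 4 (valence 4) → 0 H
  atom 3: C, bond orders sum to 3 (valence 4) → 1 H
  atom 4: C, bond orders sum to 3 (valence 4) → 1 H
  atom 5: S, bond orders sum to 1 (valence 2) → 1 H
  atom 6: C, bond orders sum to 3 (valence 4) → 1 H
  atom 7: S, bond orders sum to 1 (valence 2) → 1 H
  atom 8: C, bond orders sum to 3 (valence 4) → 1 H
  atom 9: F (halogen, monovalent) → 0 H
  atom 10: C, bond orders sum to 3 (valence 4) → 1 H
  atom 11: C, bond orders sum to 2 (valence 4) → 2 H
  atom 12: C, bond orders sum to 1 (valence 4) → 3 H
Totals → C:8, H:12, F:1, N:1, S:2.
In Hill order: C8H12FNS2.

C8H12FNS2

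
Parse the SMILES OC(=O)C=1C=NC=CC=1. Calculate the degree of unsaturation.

Molecular formula: C6H5NO2.
DoU = (2C + 2 + N − H − X) / 2, where X is the halogen count and O/S are ignored.
    = (2·6 + 2 + 1 − 5 − 0) / 2 = 10 / 2 = 5.

5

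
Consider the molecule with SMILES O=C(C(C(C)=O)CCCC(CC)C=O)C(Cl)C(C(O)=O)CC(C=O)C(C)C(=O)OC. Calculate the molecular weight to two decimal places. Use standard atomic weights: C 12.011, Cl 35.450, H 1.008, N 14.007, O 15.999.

First, the molecular formula is C21H31ClO8 (counting implicit H from valence).
  C: 21 × 12.011 = 252.231
  Cl: 1 × 35.450 = 35.450
  H: 31 × 1.008 = 31.248
  O: 8 × 15.999 = 127.992
Sum: 21×12.011 + 1×35.450 + 31×1.008 + 8×15.999 = 446.921 → 446.92 g/mol.

446.92 g/mol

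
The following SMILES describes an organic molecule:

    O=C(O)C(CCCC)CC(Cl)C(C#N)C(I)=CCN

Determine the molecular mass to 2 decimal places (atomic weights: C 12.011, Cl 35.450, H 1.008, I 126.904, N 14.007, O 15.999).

398.67 g/mol

First, the molecular formula is C13H20ClIN2O2 (counting implicit H from valence).
  C: 13 × 12.011 = 156.143
  Cl: 1 × 35.450 = 35.450
  H: 20 × 1.008 = 20.160
  I: 1 × 126.904 = 126.904
  N: 2 × 14.007 = 28.014
  O: 2 × 15.999 = 31.998
Sum: 13×12.011 + 1×35.450 + 20×1.008 + 1×126.904 + 2×14.007 + 2×15.999 = 398.669 → 398.67 g/mol.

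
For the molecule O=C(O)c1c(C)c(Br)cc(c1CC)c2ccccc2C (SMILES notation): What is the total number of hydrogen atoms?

17

Walk through each heavy atom and fill implicit hydrogens from standard valence (C 4, N 3, O 2, S 2, halogen 1); for lowercase aromatic atoms, an aromatic c carries 1 H when it has two neighbours and 0 H with three, and aromatic n carries 0 H:
  atom 1: O, bond orders sum to 2 (valence 2) → 0 H
  atom 2: C, bond orders sum to 4 (valence 4) → 0 H
  atom 3: O, bond orders sum to 1 (valence 2) → 1 H
  atom 4: aromatic c, 3 neighbours → 0 H
  atom 5: aromatic c, 3 neighbours → 0 H
  atom 6: C, bond orders sum to 1 (valence 4) → 3 H
  atom 7: aromatic c, 3 neighbours → 0 H
  atom 8: Br (halogen, monovalent) → 0 H
  atom 9: aromatic c, 2 neighbours → 1 H
  atom 10: aromatic c, 3 neighbours → 0 H
  atom 11: aromatic c, 3 neighbours → 0 H
  atom 12: C, bond orders sum to 2 (valence 4) → 2 H
  atom 13: C, bond orders sum to 1 (valence 4) → 3 H
  atom 14: aromatic c, 3 neighbours → 0 H
  atom 15: aromatic c, 2 neighbours → 1 H
  atom 16: aromatic c, 2 neighbours → 1 H
  atom 17: aromatic c, 2 neighbours → 1 H
  atom 18: aromatic c, 2 neighbours → 1 H
  atom 19: aromatic c, 3 neighbours → 0 H
  atom 20: C, bond orders sum to 1 (valence 4) → 3 H
Total hydrogens: 17.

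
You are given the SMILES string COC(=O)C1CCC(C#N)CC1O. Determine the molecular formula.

Walk through each heavy atom and fill implicit hydrogens from standard valence (C 4, N 3, O 2, S 2, halogen 1):
  atom 1: C, bond orders sum to 1 (valence 4) → 3 H
  atom 2: O, bond orders sum to 2 (valence 2) → 0 H
  atom 3: C, bond orders sum to 4 (valence 4) → 0 H
  atom 4: O, bond orders sum to 2 (valence 2) → 0 H
  atom 5: C, bond orders sum to 3 (valence 4) → 1 H
  atom 6: C, bond orders sum to 2 (valence 4) → 2 H
  atom 7: C, bond orders sum to 2 (valence 4) → 2 H
  atom 8: C, bond orders sum to 3 (valence 4) → 1 H
  atom 9: C, bond orders sum to 4 (valence 4) → 0 H
  atom 10: N, bond orders sum to 3 (valence 3) → 0 H
  atom 11: C, bond orders sum to 2 (valence 4) → 2 H
  atom 12: C, bond orders sum to 3 (valence 4) → 1 H
  atom 13: O, bond orders sum to 1 (valence 2) → 1 H
Totals → C:9, H:13, N:1, O:3.

C9H13NO3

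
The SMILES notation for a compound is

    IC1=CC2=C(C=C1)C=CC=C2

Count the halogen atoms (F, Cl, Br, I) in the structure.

Halogen atoms appear at heavy-atom position 1 (1×I).
Halogen count: 1.

1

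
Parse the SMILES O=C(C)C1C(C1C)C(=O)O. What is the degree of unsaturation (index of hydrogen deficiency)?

Degree of unsaturation = (number of rings) + (number of π bonds).
Ring closures in the SMILES: 1.
π bonds: 2 double bonds (each 1 DoU) → 2 DoU from unsaturation.
Total DoU = 1 + 2 = 3.

3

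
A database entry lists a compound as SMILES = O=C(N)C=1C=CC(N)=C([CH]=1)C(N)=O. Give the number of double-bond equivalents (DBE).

6

Molecular formula: C8H9N3O2.
DoU = (2C + 2 + N − H − X) / 2, where X is the halogen count and O/S are ignored.
    = (2·8 + 2 + 3 − 9 − 0) / 2 = 12 / 2 = 6.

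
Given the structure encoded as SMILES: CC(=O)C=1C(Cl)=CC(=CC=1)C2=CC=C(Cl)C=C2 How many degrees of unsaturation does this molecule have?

Degree of unsaturation = (number of rings) + (number of π bonds).
Ring closures in the SMILES: 2.
π bonds: 7 double bonds (each 1 DoU) → 7 DoU from unsaturation.
Total DoU = 2 + 7 = 9.

9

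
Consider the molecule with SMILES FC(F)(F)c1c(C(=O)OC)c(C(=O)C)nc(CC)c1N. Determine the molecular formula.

Walk through each heavy atom and fill implicit hydrogens from standard valence (C 4, N 3, O 2, S 2, halogen 1); for lowercase aromatic atoms, an aromatic c carries 1 H when it has two neighbours and 0 H with three, and aromatic n carries 0 H:
  atom 1: F (halogen, monovalent) → 0 H
  atom 2: C, bond orders sum to 4 (valence 4) → 0 H
  atom 3: F (halogen, monovalent) → 0 H
  atom 4: F (halogen, monovalent) → 0 H
  atom 5: aromatic c, 3 neighbours → 0 H
  atom 6: aromatic c, 3 neighbours → 0 H
  atom 7: C, bond orders sum to 4 (valence 4) → 0 H
  atom 8: O, bond orders sum to 2 (valence 2) → 0 H
  atom 9: O, bond orders sum to 2 (valence 2) → 0 H
  atom 10: C, bond orders sum to 1 (valence 4) → 3 H
  atom 11: aromatic c, 3 neighbours → 0 H
  atom 12: C, bond orders sum to 4 (valence 4) → 0 H
  atom 13: O, bond orders sum to 2 (valence 2) → 0 H
  atom 14: C, bond orders sum to 1 (valence 4) → 3 H
  atom 15: aromatic n, 2 neighbours → 0 H
  atom 16: aromatic c, 3 neighbours → 0 H
  atom 17: C, bond orders sum to 2 (valence 4) → 2 H
  atom 18: C, bond orders sum to 1 (valence 4) → 3 H
  atom 19: aromatic c, 3 neighbours → 0 H
  atom 20: N, bond orders sum to 1 (valence 3) → 2 H
Totals → C:12, H:13, F:3, N:2, O:3.
In Hill order: C12H13F3N2O3.

C12H13F3N2O3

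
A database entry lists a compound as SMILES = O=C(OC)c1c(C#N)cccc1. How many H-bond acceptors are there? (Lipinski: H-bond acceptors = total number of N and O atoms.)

3

N atoms: 1; O atoms: 2.
Lipinski HBA = 1 + 2 = 3.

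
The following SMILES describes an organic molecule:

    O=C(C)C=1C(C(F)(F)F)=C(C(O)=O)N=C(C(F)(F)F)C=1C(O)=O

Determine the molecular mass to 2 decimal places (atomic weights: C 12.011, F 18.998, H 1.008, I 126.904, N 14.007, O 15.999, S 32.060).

345.15 g/mol

First, the molecular formula is C11H5F6NO5 (counting implicit H from valence).
  C: 11 × 12.011 = 132.121
  F: 6 × 18.998 = 113.988
  H: 5 × 1.008 = 5.040
  N: 1 × 14.007 = 14.007
  O: 5 × 15.999 = 79.995
Sum: 11×12.011 + 6×18.998 + 5×1.008 + 1×14.007 + 5×15.999 = 345.151 → 345.15 g/mol.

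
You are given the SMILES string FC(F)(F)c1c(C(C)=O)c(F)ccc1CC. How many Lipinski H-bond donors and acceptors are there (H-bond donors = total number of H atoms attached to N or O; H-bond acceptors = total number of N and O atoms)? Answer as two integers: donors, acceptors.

0, 1

Donors: find every N or O and count the H atoms it carries.
  atom 9 (O): bond orders sum to 2 → 0 H
Lipinski HBD = 0.
Acceptors: N atoms = 0, O atoms = 1 → HBA = 1.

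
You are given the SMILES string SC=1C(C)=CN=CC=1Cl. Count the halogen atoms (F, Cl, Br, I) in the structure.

Halogen atoms appear at heavy-atom position 9 (1×Cl).
Other groups present: 1 thiol.
Halogen count: 1.

1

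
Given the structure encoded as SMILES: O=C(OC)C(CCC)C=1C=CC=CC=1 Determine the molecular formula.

Walk through each heavy atom and fill implicit hydrogens from standard valence (C 4, N 3, O 2, S 2, halogen 1):
  atom 1: O, bond orders sum to 2 (valence 2) → 0 H
  atom 2: C, bond orders sum to 4 (valence 4) → 0 H
  atom 3: O, bond orders sum to 2 (valence 2) → 0 H
  atom 4: C, bond orders sum to 1 (valence 4) → 3 H
  atom 5: C, bond orders sum to 3 (valence 4) → 1 H
  atom 6: C, bond orders sum to 2 (valence 4) → 2 H
  atom 7: C, bond orders sum to 2 (valence 4) → 2 H
  atom 8: C, bond orders sum to 1 (valence 4) → 3 H
  atom 9: C, bond orders sum to 4 (valence 4) → 0 H
  atom 10: C, bond orders sum to 3 (valence 4) → 1 H
  atom 11: C, bond orders sum to 3 (valence 4) → 1 H
  atom 12: C, bond orders sum to 3 (valence 4) → 1 H
  atom 13: C, bond orders sum to 3 (valence 4) → 1 H
  atom 14: C, bond orders sum to 3 (valence 4) → 1 H
Totals → C:12, H:16, O:2.
In Hill order: C12H16O2.

C12H16O2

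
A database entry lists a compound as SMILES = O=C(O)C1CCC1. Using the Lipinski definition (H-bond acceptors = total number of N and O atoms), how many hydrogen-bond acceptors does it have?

2

N atoms: 0; O atoms: 2.
Lipinski HBA = 0 + 2 = 2.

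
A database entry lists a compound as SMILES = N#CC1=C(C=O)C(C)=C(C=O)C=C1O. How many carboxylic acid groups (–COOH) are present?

Scan the SMILES for the carboxylic acid motif — none present.
Groups that are present: 2 aldehyde, 1 hydroxyl, 1 nitrile.

0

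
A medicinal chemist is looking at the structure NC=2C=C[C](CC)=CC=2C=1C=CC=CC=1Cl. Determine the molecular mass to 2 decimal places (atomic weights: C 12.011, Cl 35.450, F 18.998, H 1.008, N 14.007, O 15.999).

First, the molecular formula is C14H14ClN (counting implicit H from valence).
  C: 14 × 12.011 = 168.154
  Cl: 1 × 35.450 = 35.450
  H: 14 × 1.008 = 14.112
  N: 1 × 14.007 = 14.007
Sum: 14×12.011 + 1×35.450 + 14×1.008 + 1×14.007 = 231.723 → 231.72 g/mol.

231.72 g/mol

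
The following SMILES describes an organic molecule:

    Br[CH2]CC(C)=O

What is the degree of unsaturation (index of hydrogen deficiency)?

1

Degree of unsaturation = (number of rings) + (number of π bonds).
Ring closures in the SMILES: 0.
π bonds: 1 double bond (each 1 DoU) → 1 DoU from unsaturation.
Total DoU = 0 + 1 = 1.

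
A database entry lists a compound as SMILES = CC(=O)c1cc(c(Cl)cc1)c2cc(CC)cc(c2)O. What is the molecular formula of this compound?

C16H15ClO2

Walk through each heavy atom and fill implicit hydrogens from standard valence (C 4, N 3, O 2, S 2, halogen 1); for lowercase aromatic atoms, an aromatic c carries 1 H when it has two neighbours and 0 H with three, and aromatic n carries 0 H:
  atom 1: C, bond orders sum to 1 (valence 4) → 3 H
  atom 2: C, bond orders sum to 4 (valence 4) → 0 H
  atom 3: O, bond orders sum to 2 (valence 2) → 0 H
  atom 4: aromatic c, 3 neighbours → 0 H
  atom 5: aromatic c, 2 neighbours → 1 H
  atom 6: aromatic c, 3 neighbours → 0 H
  atom 7: aromatic c, 3 neighbours → 0 H
  atom 8: Cl (halogen, monovalent) → 0 H
  atom 9: aromatic c, 2 neighbours → 1 H
  atom 10: aromatic c, 2 neighbours → 1 H
  atom 11: aromatic c, 3 neighbours → 0 H
  atom 12: aromatic c, 2 neighbours → 1 H
  atom 13: aromatic c, 3 neighbours → 0 H
  atom 14: C, bond orders sum to 2 (valence 4) → 2 H
  atom 15: C, bond orders sum to 1 (valence 4) → 3 H
  atom 16: aromatic c, 2 neighbours → 1 H
  atom 17: aromatic c, 3 neighbours → 0 H
  atom 18: aromatic c, 2 neighbours → 1 H
  atom 19: O, bond orders sum to 1 (valence 2) → 1 H
Totals → C:16, H:15, Cl:1, O:2.
In Hill order: C16H15ClO2.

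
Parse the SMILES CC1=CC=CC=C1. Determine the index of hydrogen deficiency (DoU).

Molecular formula: C7H8.
DoU = (2C + 2 + N − H − X) / 2, where X is the halogen count and O/S are ignored.
    = (2·7 + 2 + 0 − 8 − 0) / 2 = 8 / 2 = 4.

4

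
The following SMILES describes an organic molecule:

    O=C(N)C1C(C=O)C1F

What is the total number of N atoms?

Scan the SMILES for N atoms (remember two-letter symbols like Cl and Br are single atoms).
Nitrogen count: 1.

1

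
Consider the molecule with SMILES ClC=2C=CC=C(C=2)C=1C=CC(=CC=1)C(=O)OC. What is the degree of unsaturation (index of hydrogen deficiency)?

9

Molecular formula: C14H11ClO2.
DoU = (2C + 2 + N − H − X) / 2, where X is the halogen count and O/S are ignored.
    = (2·14 + 2 + 0 − 11 − 1) / 2 = 18 / 2 = 9.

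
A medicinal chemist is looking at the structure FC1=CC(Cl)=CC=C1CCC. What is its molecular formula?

C9H10ClF

Walk through each heavy atom and fill implicit hydrogens from standard valence (C 4, N 3, O 2, S 2, halogen 1):
  atom 1: F (halogen, monovalent) → 0 H
  atom 2: C, bond orders sum to 4 (valence 4) → 0 H
  atom 3: C, bond orders sum to 3 (valence 4) → 1 H
  atom 4: C, bond orders sum to 4 (valence 4) → 0 H
  atom 5: Cl (halogen, monovalent) → 0 H
  atom 6: C, bond orders sum to 3 (valence 4) → 1 H
  atom 7: C, bond orders sum to 3 (valence 4) → 1 H
  atom 8: C, bond orders sum to 4 (valence 4) → 0 H
  atom 9: C, bond orders sum to 2 (valence 4) → 2 H
  atom 10: C, bond orders sum to 2 (valence 4) → 2 H
  atom 11: C, bond orders sum to 1 (valence 4) → 3 H
Totals → C:9, H:10, Cl:1, F:1.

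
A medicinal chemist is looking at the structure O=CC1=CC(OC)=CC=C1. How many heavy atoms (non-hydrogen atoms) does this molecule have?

10

Every atom symbol written in the SMILES (organic subset) is one heavy atom; implicit H are not written.
Heavy atoms by element → C:8, O:2.
Total: 10.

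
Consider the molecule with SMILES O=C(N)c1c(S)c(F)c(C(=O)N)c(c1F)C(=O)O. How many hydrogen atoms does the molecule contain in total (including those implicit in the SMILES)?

6

Walk through each heavy atom and fill implicit hydrogens from standard valence (C 4, N 3, O 2, S 2, halogen 1); for lowercase aromatic atoms, an aromatic c carries 1 H when it has two neighbours and 0 H with three, and aromatic n carries 0 H:
  atom 1: O, bond orders sum to 2 (valence 2) → 0 H
  atom 2: C, bond orders sum to 4 (valence 4) → 0 H
  atom 3: N, bond orders sum to 1 (valence 3) → 2 H
  atom 4: aromatic c, 3 neighbours → 0 H
  atom 5: aromatic c, 3 neighbours → 0 H
  atom 6: S, bond orders sum to 1 (valence 2) → 1 H
  atom 7: aromatic c, 3 neighbours → 0 H
  atom 8: F (halogen, monovalent) → 0 H
  atom 9: aromatic c, 3 neighbours → 0 H
  atom 10: C, bond orders sum to 4 (valence 4) → 0 H
  atom 11: O, bond orders sum to 2 (valence 2) → 0 H
  atom 12: N, bond orders sum to 1 (valence 3) → 2 H
  atom 13: aromatic c, 3 neighbours → 0 H
  atom 14: aromatic c, 3 neighbours → 0 H
  atom 15: F (halogen, monovalent) → 0 H
  atom 16: C, bond orders sum to 4 (valence 4) → 0 H
  atom 17: O, bond orders sum to 2 (valence 2) → 0 H
  atom 18: O, bond orders sum to 1 (valence 2) → 1 H
Total hydrogens: 6.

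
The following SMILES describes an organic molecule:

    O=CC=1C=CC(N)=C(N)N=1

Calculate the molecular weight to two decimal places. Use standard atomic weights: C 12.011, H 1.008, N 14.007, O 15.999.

137.14 g/mol

First, the molecular formula is C6H7N3O (counting implicit H from valence).
  C: 6 × 12.011 = 72.066
  H: 7 × 1.008 = 7.056
  N: 3 × 14.007 = 42.021
  O: 1 × 15.999 = 15.999
Sum: 6×12.011 + 7×1.008 + 3×14.007 + 1×15.999 = 137.142 → 137.14 g/mol.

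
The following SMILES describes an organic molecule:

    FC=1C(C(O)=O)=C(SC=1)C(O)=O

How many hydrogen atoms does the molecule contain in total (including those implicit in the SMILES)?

Walk through each heavy atom and fill implicit hydrogens from standard valence (C 4, N 3, O 2, S 2, halogen 1):
  atom 1: F (halogen, monovalent) → 0 H
  atom 2: C, bond orders sum to 4 (valence 4) → 0 H
  atom 3: C, bond orders sum to 4 (valence 4) → 0 H
  atom 4: C, bond orders sum to 4 (valence 4) → 0 H
  atom 5: O, bond orders sum to 1 (valence 2) → 1 H
  atom 6: O, bond orders sum to 2 (valence 2) → 0 H
  atom 7: C, bond orders sum to 4 (valence 4) → 0 H
  atom 8: S, bond orders sum to 2 (valence 2) → 0 H
  atom 9: C, bond orders sum to 3 (valence 4) → 1 H
  atom 10: C, bond orders sum to 4 (valence 4) → 0 H
  atom 11: O, bond orders sum to 1 (valence 2) → 1 H
  atom 12: O, bond orders sum to 2 (valence 2) → 0 H
Total hydrogens: 3.

3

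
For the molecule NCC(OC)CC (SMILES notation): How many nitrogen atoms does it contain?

1

Scan the SMILES for N atoms (remember two-letter symbols like Cl and Br are single atoms).
Nitrogen count: 1.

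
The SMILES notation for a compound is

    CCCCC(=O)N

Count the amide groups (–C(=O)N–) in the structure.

The amide motif appears at heavy-atom position 5 in the SMILES.
Amide count: 1.

1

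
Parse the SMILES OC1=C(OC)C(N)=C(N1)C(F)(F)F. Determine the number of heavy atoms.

Every atom symbol written in the SMILES (organic subset) is one heavy atom; implicit H are not written.
Heavy atoms by element → C:6, F:3, N:2, O:2.
Total: 13.

13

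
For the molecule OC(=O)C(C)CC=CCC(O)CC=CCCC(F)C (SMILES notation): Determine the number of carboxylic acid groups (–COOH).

The carboxylic acid motif appears at heavy-atom position 2 in the SMILES.
Other groups present: 2 alkene, 1 hydroxyl.
Carboxylic acid count: 1.

1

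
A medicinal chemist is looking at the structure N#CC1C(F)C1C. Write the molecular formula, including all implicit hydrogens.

Walk through each heavy atom and fill implicit hydrogens from standard valence (C 4, N 3, O 2, S 2, halogen 1):
  atom 1: N, bond orders sum to 3 (valence 3) → 0 H
  atom 2: C, bond orders sum to 4 (valence 4) → 0 H
  atom 3: C, bond orders sum to 3 (valence 4) → 1 H
  atom 4: C, bond orders sum to 3 (valence 4) → 1 H
  atom 5: F (halogen, monovalent) → 0 H
  atom 6: C, bond orders sum to 3 (valence 4) → 1 H
  atom 7: C, bond orders sum to 1 (valence 4) → 3 H
Totals → C:5, H:6, F:1, N:1.
In Hill order: C5H6FN.

C5H6FN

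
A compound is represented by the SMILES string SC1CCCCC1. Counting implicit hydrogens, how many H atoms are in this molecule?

Walk through each heavy atom and fill implicit hydrogens from standard valence (C 4, N 3, O 2, S 2, halogen 1):
  atom 1: S, bond orders sum to 1 (valence 2) → 1 H
  atom 2: C, bond orders sum to 3 (valence 4) → 1 H
  atom 3: C, bond orders sum to 2 (valence 4) → 2 H
  atom 4: C, bond orders sum to 2 (valence 4) → 2 H
  atom 5: C, bond orders sum to 2 (valence 4) → 2 H
  atom 6: C, bond orders sum to 2 (valence 4) → 2 H
  atom 7: C, bond orders sum to 2 (valence 4) → 2 H
Total hydrogens: 12.

12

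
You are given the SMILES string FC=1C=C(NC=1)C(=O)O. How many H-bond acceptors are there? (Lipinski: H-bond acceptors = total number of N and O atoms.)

3

N atoms: 1; O atoms: 2.
Lipinski HBA = 1 + 2 = 3.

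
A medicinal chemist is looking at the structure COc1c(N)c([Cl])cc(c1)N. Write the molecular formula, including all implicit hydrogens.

C7H9ClN2O

Walk through each heavy atom and fill implicit hydrogens from standard valence (C 4, N 3, O 2, S 2, halogen 1); for lowercase aromatic atoms, an aromatic c carries 1 H when it has two neighbours and 0 H with three, and aromatic n carries 0 H:
  atom 1: C, bond orders sum to 1 (valence 4) → 3 H
  atom 2: O, bond orders sum to 2 (valence 2) → 0 H
  atom 3: aromatic c, 3 neighbours → 0 H
  atom 4: aromatic c, 3 neighbours → 0 H
  atom 5: N, bond orders sum to 1 (valence 3) → 2 H
  atom 6: aromatic c, 3 neighbours → 0 H
  atom 7: Cl with explicit H count 0
  atom 8: aromatic c, 2 neighbours → 1 H
  atom 9: aromatic c, 3 neighbours → 0 H
  atom 10: aromatic c, 2 neighbours → 1 H
  atom 11: N, bond orders sum to 1 (valence 3) → 2 H
Totals → C:7, H:9, Cl:1, N:2, O:1.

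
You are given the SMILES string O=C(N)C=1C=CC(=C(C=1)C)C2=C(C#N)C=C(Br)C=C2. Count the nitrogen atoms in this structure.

2

Scan the SMILES for N atoms (remember two-letter symbols like Cl and Br are single atoms).
Nitrogen count: 2.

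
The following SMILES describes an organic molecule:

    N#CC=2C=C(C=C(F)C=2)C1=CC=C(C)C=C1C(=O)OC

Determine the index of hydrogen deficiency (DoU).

Degree of unsaturation = (number of rings) + (number of π bonds).
Ring closures in the SMILES: 2.
π bonds: 7 double bonds (each 1 DoU), 1 triple bond (each 2 DoU) → 9 DoU from unsaturation.
Total DoU = 2 + 9 = 11.

11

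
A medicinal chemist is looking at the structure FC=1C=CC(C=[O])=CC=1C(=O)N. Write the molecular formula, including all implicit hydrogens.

Walk through each heavy atom and fill implicit hydrogens from standard valence (C 4, N 3, O 2, S 2, halogen 1):
  atom 1: F (halogen, monovalent) → 0 H
  atom 2: C, bond orders sum to 4 (valence 4) → 0 H
  atom 3: C, bond orders sum to 3 (valence 4) → 1 H
  atom 4: C, bond orders sum to 3 (valence 4) → 1 H
  atom 5: C, bond orders sum to 4 (valence 4) → 0 H
  atom 6: C, bond orders sum to 3 (valence 4) → 1 H
  atom 7: O with explicit H count 0
  atom 8: C, bond orders sum to 3 (valence 4) → 1 H
  atom 9: C, bond orders sum to 4 (valence 4) → 0 H
  atom 10: C, bond orders sum to 4 (valence 4) → 0 H
  atom 11: O, bond orders sum to 2 (valence 2) → 0 H
  atom 12: N, bond orders sum to 1 (valence 3) → 2 H
Totals → C:8, H:6, F:1, N:1, O:2.
In Hill order: C8H6FNO2.

C8H6FNO2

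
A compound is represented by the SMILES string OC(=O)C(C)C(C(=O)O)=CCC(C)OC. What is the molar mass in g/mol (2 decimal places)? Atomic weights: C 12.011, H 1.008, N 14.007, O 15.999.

216.23 g/mol

First, the molecular formula is C10H16O5 (counting implicit H from valence).
  C: 10 × 12.011 = 120.110
  H: 16 × 1.008 = 16.128
  O: 5 × 15.999 = 79.995
Sum: 10×12.011 + 16×1.008 + 5×15.999 = 216.233 → 216.23 g/mol.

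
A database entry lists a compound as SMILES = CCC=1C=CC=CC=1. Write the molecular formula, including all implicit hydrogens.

C8H10

Walk through each heavy atom and fill implicit hydrogens from standard valence (C 4, N 3, O 2, S 2, halogen 1):
  atom 1: C, bond orders sum to 1 (valence 4) → 3 H
  atom 2: C, bond orders sum to 2 (valence 4) → 2 H
  atom 3: C, bond orders sum to 4 (valence 4) → 0 H
  atom 4: C, bond orders sum to 3 (valence 4) → 1 H
  atom 5: C, bond orders sum to 3 (valence 4) → 1 H
  atom 6: C, bond orders sum to 3 (valence 4) → 1 H
  atom 7: C, bond orders sum to 3 (valence 4) → 1 H
  atom 8: C, bond orders sum to 3 (valence 4) → 1 H
Totals → C:8, H:10.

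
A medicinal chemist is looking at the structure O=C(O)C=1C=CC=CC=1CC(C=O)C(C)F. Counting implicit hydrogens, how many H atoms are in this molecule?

Walk through each heavy atom and fill implicit hydrogens from standard valence (C 4, N 3, O 2, S 2, halogen 1):
  atom 1: O, bond orders sum to 2 (valence 2) → 0 H
  atom 2: C, bond orders sum to 4 (valence 4) → 0 H
  atom 3: O, bond orders sum to 1 (valence 2) → 1 H
  atom 4: C, bond orders sum to 4 (valence 4) → 0 H
  atom 5: C, bond orders sum to 3 (valence 4) → 1 H
  atom 6: C, bond orders sum to 3 (valence 4) → 1 H
  atom 7: C, bond orders sum to 3 (valence 4) → 1 H
  atom 8: C, bond orders sum to 3 (valence 4) → 1 H
  atom 9: C, bond orders sum to 4 (valence 4) → 0 H
  atom 10: C, bond orders sum to 2 (valence 4) → 2 H
  atom 11: C, bond orders sum to 3 (valence 4) → 1 H
  atom 12: C, bond orders sum to 3 (valence 4) → 1 H
  atom 13: O, bond orders sum to 2 (valence 2) → 0 H
  atom 14: C, bond orders sum to 3 (valence 4) → 1 H
  atom 15: C, bond orders sum to 1 (valence 4) → 3 H
  atom 16: F (halogen, monovalent) → 0 H
Total hydrogens: 13.

13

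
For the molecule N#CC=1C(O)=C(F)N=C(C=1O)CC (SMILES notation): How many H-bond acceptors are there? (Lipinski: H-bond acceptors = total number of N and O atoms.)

4

N atoms: 2; O atoms: 2.
Lipinski HBA = 2 + 2 = 4.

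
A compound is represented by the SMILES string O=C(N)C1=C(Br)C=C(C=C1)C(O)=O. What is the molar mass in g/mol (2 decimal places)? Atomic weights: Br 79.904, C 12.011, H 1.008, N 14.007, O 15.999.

244.04 g/mol

First, the molecular formula is C8H6BrNO3 (counting implicit H from valence).
  Br: 1 × 79.904 = 79.904
  C: 8 × 12.011 = 96.088
  H: 6 × 1.008 = 6.048
  N: 1 × 14.007 = 14.007
  O: 3 × 15.999 = 47.997
Sum: 1×79.904 + 8×12.011 + 6×1.008 + 1×14.007 + 3×15.999 = 244.044 → 244.04 g/mol.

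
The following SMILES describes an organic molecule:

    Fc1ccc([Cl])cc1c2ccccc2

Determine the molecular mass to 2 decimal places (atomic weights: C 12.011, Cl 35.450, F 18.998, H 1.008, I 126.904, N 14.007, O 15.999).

First, the molecular formula is C12H8ClF (counting implicit H from valence).
  C: 12 × 12.011 = 144.132
  Cl: 1 × 35.450 = 35.450
  F: 1 × 18.998 = 18.998
  H: 8 × 1.008 = 8.064
Sum: 12×12.011 + 1×35.450 + 1×18.998 + 8×1.008 = 206.644 → 206.64 g/mol.

206.64 g/mol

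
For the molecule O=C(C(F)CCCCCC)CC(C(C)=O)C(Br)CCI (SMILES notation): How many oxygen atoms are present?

2

Scan the SMILES for O atoms (remember two-letter symbols like Cl and Br are single atoms).
Oxygen count: 2.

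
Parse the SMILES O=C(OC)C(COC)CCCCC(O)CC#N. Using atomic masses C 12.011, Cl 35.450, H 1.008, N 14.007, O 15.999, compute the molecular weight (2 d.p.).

First, the molecular formula is C12H21NO4 (counting implicit H from valence).
  C: 12 × 12.011 = 144.132
  H: 21 × 1.008 = 21.168
  N: 1 × 14.007 = 14.007
  O: 4 × 15.999 = 63.996
Sum: 12×12.011 + 21×1.008 + 1×14.007 + 4×15.999 = 243.303 → 243.30 g/mol.

243.30 g/mol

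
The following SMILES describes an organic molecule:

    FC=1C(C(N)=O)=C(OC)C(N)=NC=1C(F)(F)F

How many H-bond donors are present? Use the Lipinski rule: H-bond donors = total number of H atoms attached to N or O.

Donors: find every N or O and count the H atoms it carries.
  atom 5 (N): bond orders sum to 1 → 2 H
  atom 6 (O): bond orders sum to 2 → 0 H
  atom 8 (O): bond orders sum to 2 → 0 H
  atom 11 (N): bond orders sum to 1 → 2 H
  atom 12 (N): bond orders sum to 3 → 0 H
Lipinski HBD = 4.

4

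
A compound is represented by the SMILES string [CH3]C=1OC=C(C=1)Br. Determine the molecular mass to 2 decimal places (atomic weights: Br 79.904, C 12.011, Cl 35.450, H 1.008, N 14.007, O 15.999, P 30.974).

First, the molecular formula is C5H5BrO (counting implicit H from valence).
  Br: 1 × 79.904 = 79.904
  C: 5 × 12.011 = 60.055
  H: 5 × 1.008 = 5.040
  O: 1 × 15.999 = 15.999
Sum: 1×79.904 + 5×12.011 + 5×1.008 + 1×15.999 = 160.998 → 161.00 g/mol.

161.00 g/mol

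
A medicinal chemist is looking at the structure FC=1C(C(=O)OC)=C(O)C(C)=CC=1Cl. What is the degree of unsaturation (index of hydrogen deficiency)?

Degree of unsaturation = (number of rings) + (number of π bonds).
Ring closures in the SMILES: 1.
π bonds: 4 double bonds (each 1 DoU) → 4 DoU from unsaturation.
Total DoU = 1 + 4 = 5.

5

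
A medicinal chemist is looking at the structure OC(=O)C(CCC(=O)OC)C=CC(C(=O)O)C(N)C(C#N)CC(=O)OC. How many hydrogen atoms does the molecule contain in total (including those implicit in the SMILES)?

22

Walk through each heavy atom and fill implicit hydrogens from standard valence (C 4, N 3, O 2, S 2, halogen 1):
  atom 1: O, bond orders sum to 1 (valence 2) → 1 H
  atom 2: C, bond orders sum to 4 (valence 4) → 0 H
  atom 3: O, bond orders sum to 2 (valence 2) → 0 H
  atom 4: C, bond orders sum to 3 (valence 4) → 1 H
  atom 5: C, bond orders sum to 2 (valence 4) → 2 H
  atom 6: C, bond orders sum to 2 (valence 4) → 2 H
  atom 7: C, bond orders sum to 4 (valence 4) → 0 H
  atom 8: O, bond orders sum to 2 (valence 2) → 0 H
  atom 9: O, bond orders sum to 2 (valence 2) → 0 H
  atom 10: C, bond orders sum to 1 (valence 4) → 3 H
  atom 11: C, bond orders sum to 3 (valence 4) → 1 H
  atom 12: C, bond orders sum to 3 (valence 4) → 1 H
  atom 13: C, bond orders sum to 3 (valence 4) → 1 H
  atom 14: C, bond orders sum to 4 (valence 4) → 0 H
  atom 15: O, bond orders sum to 2 (valence 2) → 0 H
  atom 16: O, bond orders sum to 1 (valence 2) → 1 H
  atom 17: C, bond orders sum to 3 (valence 4) → 1 H
  atom 18: N, bond orders sum to 1 (valence 3) → 2 H
  atom 19: C, bond orders sum to 3 (valence 4) → 1 H
  atom 20: C, bond orders sum to 4 (valence 4) → 0 H
  atom 21: N, bond orders sum to 3 (valence 3) → 0 H
  atom 22: C, bond orders sum to 2 (valence 4) → 2 H
  atom 23: C, bond orders sum to 4 (valence 4) → 0 H
  atom 24: O, bond orders sum to 2 (valence 2) → 0 H
  atom 25: O, bond orders sum to 2 (valence 2) → 0 H
  atom 26: C, bond orders sum to 1 (valence 4) → 3 H
Total hydrogens: 22.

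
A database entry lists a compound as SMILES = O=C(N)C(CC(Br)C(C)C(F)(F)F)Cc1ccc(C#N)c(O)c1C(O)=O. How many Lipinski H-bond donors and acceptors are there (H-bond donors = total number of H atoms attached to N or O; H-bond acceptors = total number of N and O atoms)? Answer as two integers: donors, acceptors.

4, 6

Donors: find every N or O and count the H atoms it carries.
  atom 1 (O): bond orders sum to 2 → 0 H
  atom 3 (N): bond orders sum to 1 → 2 H
  atom 20 (N): bond orders sum to 3 → 0 H
  atom 22 (O): bond orders sum to 1 → 1 H
  atom 25 (O): bond orders sum to 1 → 1 H
  atom 26 (O): bond orders sum to 2 → 0 H
Lipinski HBD = 4.
Acceptors: N atoms = 2, O atoms = 4 → HBA = 6.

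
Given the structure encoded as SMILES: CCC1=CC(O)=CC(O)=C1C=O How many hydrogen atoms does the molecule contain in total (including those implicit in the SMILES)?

10

Walk through each heavy atom and fill implicit hydrogens from standard valence (C 4, N 3, O 2, S 2, halogen 1):
  atom 1: C, bond orders sum to 1 (valence 4) → 3 H
  atom 2: C, bond orders sum to 2 (valence 4) → 2 H
  atom 3: C, bond orders sum to 4 (valence 4) → 0 H
  atom 4: C, bond orders sum to 3 (valence 4) → 1 H
  atom 5: C, bond orders sum to 4 (valence 4) → 0 H
  atom 6: O, bond orders sum to 1 (valence 2) → 1 H
  atom 7: C, bond orders sum to 3 (valence 4) → 1 H
  atom 8: C, bond orders sum to 4 (valence 4) → 0 H
  atom 9: O, bond orders sum to 1 (valence 2) → 1 H
  atom 10: C, bond orders sum to 4 (valence 4) → 0 H
  atom 11: C, bond orders sum to 3 (valence 4) → 1 H
  atom 12: O, bond orders sum to 2 (valence 2) → 0 H
Total hydrogens: 10.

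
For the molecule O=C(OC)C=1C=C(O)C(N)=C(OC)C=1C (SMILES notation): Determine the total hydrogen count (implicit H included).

Walk through each heavy atom and fill implicit hydrogens from standard valence (C 4, N 3, O 2, S 2, halogen 1):
  atom 1: O, bond orders sum to 2 (valence 2) → 0 H
  atom 2: C, bond orders sum to 4 (valence 4) → 0 H
  atom 3: O, bond orders sum to 2 (valence 2) → 0 H
  atom 4: C, bond orders sum to 1 (valence 4) → 3 H
  atom 5: C, bond orders sum to 4 (valence 4) → 0 H
  atom 6: C, bond orders sum to 3 (valence 4) → 1 H
  atom 7: C, bond orders sum to 4 (valence 4) → 0 H
  atom 8: O, bond orders sum to 1 (valence 2) → 1 H
  atom 9: C, bond orders sum to 4 (valence 4) → 0 H
  atom 10: N, bond orders sum to 1 (valence 3) → 2 H
  atom 11: C, bond orders sum to 4 (valence 4) → 0 H
  atom 12: O, bond orders sum to 2 (valence 2) → 0 H
  atom 13: C, bond orders sum to 1 (valence 4) → 3 H
  atom 14: C, bond orders sum to 4 (valence 4) → 0 H
  atom 15: C, bond orders sum to 1 (valence 4) → 3 H
Total hydrogens: 13.

13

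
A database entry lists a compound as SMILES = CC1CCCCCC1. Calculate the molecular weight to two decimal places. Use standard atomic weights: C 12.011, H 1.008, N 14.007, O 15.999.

First, the molecular formula is C8H16 (counting implicit H from valence).
  C: 8 × 12.011 = 96.088
  H: 16 × 1.008 = 16.128
Sum: 8×12.011 + 16×1.008 = 112.216 → 112.22 g/mol.

112.22 g/mol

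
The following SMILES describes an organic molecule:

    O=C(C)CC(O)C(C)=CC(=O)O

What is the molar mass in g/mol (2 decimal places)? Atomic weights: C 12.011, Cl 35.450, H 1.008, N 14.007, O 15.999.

172.18 g/mol

First, the molecular formula is C8H12O4 (counting implicit H from valence).
  C: 8 × 12.011 = 96.088
  H: 12 × 1.008 = 12.096
  O: 4 × 15.999 = 63.996
Sum: 8×12.011 + 12×1.008 + 4×15.999 = 172.180 → 172.18 g/mol.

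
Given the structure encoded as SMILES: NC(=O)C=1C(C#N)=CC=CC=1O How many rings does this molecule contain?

1

In SMILES, each pair of matching ring-closure digits denotes one ring-closing bond; the number of such bonds equals the number of independent rings.
Ring-closure bonds here: 1.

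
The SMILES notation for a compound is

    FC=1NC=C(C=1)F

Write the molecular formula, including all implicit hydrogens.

Walk through each heavy atom and fill implicit hydrogens from standard valence (C 4, N 3, O 2, S 2, halogen 1):
  atom 1: F (halogen, monovalent) → 0 H
  atom 2: C, bond orders sum to 4 (valence 4) → 0 H
  atom 3: N, bond orders sum to 2 (valence 3) → 1 H
  atom 4: C, bond orders sum to 3 (valence 4) → 1 H
  atom 5: C, bond orders sum to 4 (valence 4) → 0 H
  atom 6: C, bond orders sum to 3 (valence 4) → 1 H
  atom 7: F (halogen, monovalent) → 0 H
Totals → C:4, H:3, F:2, N:1.
In Hill order: C4H3F2N.

C4H3F2N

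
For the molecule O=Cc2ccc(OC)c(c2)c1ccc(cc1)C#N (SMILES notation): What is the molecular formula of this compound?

C15H11NO2

Walk through each heavy atom and fill implicit hydrogens from standard valence (C 4, N 3, O 2, S 2, halogen 1); for lowercase aromatic atoms, an aromatic c carries 1 H when it has two neighbours and 0 H with three, and aromatic n carries 0 H:
  atom 1: O, bond orders sum to 2 (valence 2) → 0 H
  atom 2: C, bond orders sum to 3 (valence 4) → 1 H
  atom 3: aromatic c, 3 neighbours → 0 H
  atom 4: aromatic c, 2 neighbours → 1 H
  atom 5: aromatic c, 2 neighbours → 1 H
  atom 6: aromatic c, 3 neighbours → 0 H
  atom 7: O, bond orders sum to 2 (valence 2) → 0 H
  atom 8: C, bond orders sum to 1 (valence 4) → 3 H
  atom 9: aromatic c, 3 neighbours → 0 H
  atom 10: aromatic c, 2 neighbours → 1 H
  atom 11: aromatic c, 3 neighbours → 0 H
  atom 12: aromatic c, 2 neighbours → 1 H
  atom 13: aromatic c, 2 neighbours → 1 H
  atom 14: aromatic c, 3 neighbours → 0 H
  atom 15: aromatic c, 2 neighbours → 1 H
  atom 16: aromatic c, 2 neighbours → 1 H
  atom 17: C, bond orders sum to 4 (valence 4) → 0 H
  atom 18: N, bond orders sum to 3 (valence 3) → 0 H
Totals → C:15, H:11, N:1, O:2.
In Hill order: C15H11NO2.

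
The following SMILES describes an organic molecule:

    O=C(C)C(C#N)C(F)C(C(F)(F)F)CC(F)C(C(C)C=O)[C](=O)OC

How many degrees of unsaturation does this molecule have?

Degree of unsaturation = (number of rings) + (number of π bonds).
Ring closures in the SMILES: 0.
π bonds: 3 double bonds (each 1 DoU), 1 triple bond (each 2 DoU) → 5 DoU from unsaturation.
Total DoU = 0 + 5 = 5.

5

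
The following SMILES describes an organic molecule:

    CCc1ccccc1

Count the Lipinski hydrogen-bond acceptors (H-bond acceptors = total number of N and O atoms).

N atoms: 0; O atoms: 0.
Lipinski HBA = 0 + 0 = 0.

0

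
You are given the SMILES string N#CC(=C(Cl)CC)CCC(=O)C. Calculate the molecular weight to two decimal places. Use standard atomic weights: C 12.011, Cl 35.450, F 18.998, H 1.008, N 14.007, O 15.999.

185.65 g/mol

First, the molecular formula is C9H12ClNO (counting implicit H from valence).
  C: 9 × 12.011 = 108.099
  Cl: 1 × 35.450 = 35.450
  H: 12 × 1.008 = 12.096
  N: 1 × 14.007 = 14.007
  O: 1 × 15.999 = 15.999
Sum: 9×12.011 + 1×35.450 + 12×1.008 + 1×14.007 + 1×15.999 = 185.651 → 185.65 g/mol.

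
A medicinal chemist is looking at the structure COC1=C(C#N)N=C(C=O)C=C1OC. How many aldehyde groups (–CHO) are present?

1

The aldehyde motif appears at heavy-atom position 9 in the SMILES.
Other groups present: 2 ether, 1 nitrile.
Aldehyde count: 1.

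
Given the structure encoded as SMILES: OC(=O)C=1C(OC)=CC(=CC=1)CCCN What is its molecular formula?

C11H15NO3

Walk through each heavy atom and fill implicit hydrogens from standard valence (C 4, N 3, O 2, S 2, halogen 1):
  atom 1: O, bond orders sum to 1 (valence 2) → 1 H
  atom 2: C, bond orders sum to 4 (valence 4) → 0 H
  atom 3: O, bond orders sum to 2 (valence 2) → 0 H
  atom 4: C, bond orders sum to 4 (valence 4) → 0 H
  atom 5: C, bond orders sum to 4 (valence 4) → 0 H
  atom 6: O, bond orders sum to 2 (valence 2) → 0 H
  atom 7: C, bond orders sum to 1 (valence 4) → 3 H
  atom 8: C, bond orders sum to 3 (valence 4) → 1 H
  atom 9: C, bond orders sum to 4 (valence 4) → 0 H
  atom 10: C, bond orders sum to 3 (valence 4) → 1 H
  atom 11: C, bond orders sum to 3 (valence 4) → 1 H
  atom 12: C, bond orders sum to 2 (valence 4) → 2 H
  atom 13: C, bond orders sum to 2 (valence 4) → 2 H
  atom 14: C, bond orders sum to 2 (valence 4) → 2 H
  atom 15: N, bond orders sum to 1 (valence 3) → 2 H
Totals → C:11, H:15, N:1, O:3.
In Hill order: C11H15NO3.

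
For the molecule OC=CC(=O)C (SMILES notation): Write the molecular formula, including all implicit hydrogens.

C4H6O2

Walk through each heavy atom and fill implicit hydrogens from standard valence (C 4, N 3, O 2, S 2, halogen 1):
  atom 1: O, bond orders sum to 1 (valence 2) → 1 H
  atom 2: C, bond orders sum to 3 (valence 4) → 1 H
  atom 3: C, bond orders sum to 3 (valence 4) → 1 H
  atom 4: C, bond orders sum to 4 (valence 4) → 0 H
  atom 5: O, bond orders sum to 2 (valence 2) → 0 H
  atom 6: C, bond orders sum to 1 (valence 4) → 3 H
Totals → C:4, H:6, O:2.
In Hill order: C4H6O2.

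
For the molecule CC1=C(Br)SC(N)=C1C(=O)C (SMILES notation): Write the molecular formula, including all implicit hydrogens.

Walk through each heavy atom and fill implicit hydrogens from standard valence (C 4, N 3, O 2, S 2, halogen 1):
  atom 1: C, bond orders sum to 1 (valence 4) → 3 H
  atom 2: C, bond orders sum to 4 (valence 4) → 0 H
  atom 3: C, bond orders sum to 4 (valence 4) → 0 H
  atom 4: Br (halogen, monovalent) → 0 H
  atom 5: S, bond orders sum to 2 (valence 2) → 0 H
  atom 6: C, bond orders sum to 4 (valence 4) → 0 H
  atom 7: N, bond orders sum to 1 (valence 3) → 2 H
  atom 8: C, bond orders sum to 4 (valence 4) → 0 H
  atom 9: C, bond orders sum to 4 (valence 4) → 0 H
  atom 10: O, bond orders sum to 2 (valence 2) → 0 H
  atom 11: C, bond orders sum to 1 (valence 4) → 3 H
Totals → C:7, H:8, Br:1, N:1, O:1, S:1.
In Hill order: C7H8BrNOS.

C7H8BrNOS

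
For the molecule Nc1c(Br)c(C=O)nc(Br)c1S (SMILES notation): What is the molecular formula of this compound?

C6H4Br2N2OS

Walk through each heavy atom and fill implicit hydrogens from standard valence (C 4, N 3, O 2, S 2, halogen 1); for lowercase aromatic atoms, an aromatic c carries 1 H when it has two neighbours and 0 H with three, and aromatic n carries 0 H:
  atom 1: N, bond orders sum to 1 (valence 3) → 2 H
  atom 2: aromatic c, 3 neighbours → 0 H
  atom 3: aromatic c, 3 neighbours → 0 H
  atom 4: Br (halogen, monovalent) → 0 H
  atom 5: aromatic c, 3 neighbours → 0 H
  atom 6: C, bond orders sum to 3 (valence 4) → 1 H
  atom 7: O, bond orders sum to 2 (valence 2) → 0 H
  atom 8: aromatic n, 2 neighbours → 0 H
  atom 9: aromatic c, 3 neighbours → 0 H
  atom 10: Br (halogen, monovalent) → 0 H
  atom 11: aromatic c, 3 neighbours → 0 H
  atom 12: S, bond orders sum to 1 (valence 2) → 1 H
Totals → C:6, H:4, Br:2, N:2, O:1, S:1.
In Hill order: C6H4Br2N2OS.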